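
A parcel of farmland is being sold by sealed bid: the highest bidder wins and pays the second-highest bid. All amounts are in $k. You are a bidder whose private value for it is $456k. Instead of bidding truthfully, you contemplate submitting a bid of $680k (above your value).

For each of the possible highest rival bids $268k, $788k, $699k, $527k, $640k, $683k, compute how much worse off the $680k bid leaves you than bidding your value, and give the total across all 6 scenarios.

$255k

The deviation costs you only when the competing bid falls strictly between $456k and $680k; elsewhere both bids give the same outcome.
$268k: outcomes coincide → loss $0k.
$788k: outcomes coincide → loss $0k.
$699k: outcomes coincide → loss $0k.
$527k: truthful payoff $0k, deviation payoff −$71k → loss $71k.
$640k: truthful payoff $0k, deviation payoff −$184k → loss $184k.
$683k: outcomes coincide → loss $0k.
Total loss = $71k + $184k = $255k.
In a second-price auction your bid sets only whether you win, not what you pay, so bidding your true value is weakly dominant.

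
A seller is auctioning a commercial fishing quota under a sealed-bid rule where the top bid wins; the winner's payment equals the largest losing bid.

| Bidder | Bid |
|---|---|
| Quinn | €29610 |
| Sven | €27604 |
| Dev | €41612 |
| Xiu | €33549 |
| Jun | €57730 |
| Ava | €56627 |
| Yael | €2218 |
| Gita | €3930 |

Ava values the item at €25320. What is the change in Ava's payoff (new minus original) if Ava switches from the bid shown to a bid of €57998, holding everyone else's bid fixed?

The highest bid among the other bidders is €57730; Ava's bid doesn't change that.
Original bid €56627: Ava is not highest (top rival bid is €57730); payoff €0.
Alternative bid €57998: Ava is highest, pays the top rival bid €57730; payoff €25320 − €57730 = −€32410.
Change in payoff = −€32410 − (€0) = −€32410.

−€32410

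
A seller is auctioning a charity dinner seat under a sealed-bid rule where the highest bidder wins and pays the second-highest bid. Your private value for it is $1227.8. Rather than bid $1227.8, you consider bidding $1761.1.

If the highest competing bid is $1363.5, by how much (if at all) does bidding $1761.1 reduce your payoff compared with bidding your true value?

Bidding your value $1227.8: you lose (since $1227.8 < $1363.5). Payoff $0.
Bidding $1761.1: you win and pay $1363.5. Payoff $1227.8 − $1363.5 = −$135.7.
The competing bid $1363.5 lies between your value and your inflated bid, so overbidding wins an item priced above your value.
Loss from deviating = $0 − (−$135.7) = $135.7.
Because the price is fixed by the runner-up's bid, deviating from your value can only change a good outcome into a bad one — never the reverse.

$135.7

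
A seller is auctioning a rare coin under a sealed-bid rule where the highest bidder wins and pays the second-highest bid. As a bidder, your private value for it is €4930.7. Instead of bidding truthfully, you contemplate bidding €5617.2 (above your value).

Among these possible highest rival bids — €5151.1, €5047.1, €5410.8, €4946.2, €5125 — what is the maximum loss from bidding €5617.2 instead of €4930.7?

€5151.1: truthful gives €0, deviation gives −€220.4 → loss €220.4.
€5047.1: truthful gives €0, deviation gives −€116.4 → loss €116.4.
€5410.8: truthful gives €0, deviation gives −€480.1 → loss €480.1.
€4946.2: truthful gives €0, deviation gives −€15.5 → loss €15.5.
€5125: truthful gives €0, deviation gives −€194.3 → loss €194.3.
Maximum loss: €480.1.

€480.1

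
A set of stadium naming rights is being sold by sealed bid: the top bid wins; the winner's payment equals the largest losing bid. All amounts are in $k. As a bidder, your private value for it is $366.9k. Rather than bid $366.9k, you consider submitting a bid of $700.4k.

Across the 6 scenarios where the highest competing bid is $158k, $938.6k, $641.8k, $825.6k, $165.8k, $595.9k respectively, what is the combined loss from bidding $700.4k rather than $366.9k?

$503.9k

The deviation costs you only when the competing bid falls strictly between $366.9k and $700.4k; elsewhere both bids give the same outcome.
$158k: outcomes coincide → loss $0k.
$938.6k: outcomes coincide → loss $0k.
$641.8k: truthful payoff $0k, deviation payoff −$274.9k → loss $274.9k.
$825.6k: outcomes coincide → loss $0k.
$165.8k: outcomes coincide → loss $0k.
$595.9k: truthful payoff $0k, deviation payoff −$229k → loss $229k.
Total loss = $274.9k + $229k = $503.9k.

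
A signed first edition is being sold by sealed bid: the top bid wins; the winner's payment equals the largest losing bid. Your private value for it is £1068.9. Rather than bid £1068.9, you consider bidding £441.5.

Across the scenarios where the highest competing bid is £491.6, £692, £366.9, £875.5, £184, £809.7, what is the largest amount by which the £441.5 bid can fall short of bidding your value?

£491.6: truthful gives £577.3, deviation gives £0 → loss £577.3.
£692: truthful gives £376.9, deviation gives £0 → loss £376.9.
£366.9: same outcome either way → loss £0.
£875.5: truthful gives £193.4, deviation gives £0 → loss £193.4.
£184: same outcome either way → loss £0.
£809.7: truthful gives £259.2, deviation gives £0 → loss £259.2.
Maximum loss: £577.3.

£577.3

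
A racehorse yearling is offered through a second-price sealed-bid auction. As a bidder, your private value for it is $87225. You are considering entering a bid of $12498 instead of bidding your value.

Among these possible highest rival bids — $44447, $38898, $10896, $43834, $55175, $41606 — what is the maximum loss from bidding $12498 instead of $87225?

$48327

$44447: truthful gives $42778, deviation gives $0 → loss $42778.
$38898: truthful gives $48327, deviation gives $0 → loss $48327.
$10896: same outcome either way → loss $0.
$43834: truthful gives $43391, deviation gives $0 → loss $43391.
$55175: truthful gives $32050, deviation gives $0 → loss $32050.
$41606: truthful gives $45619, deviation gives $0 → loss $45619.
Maximum loss: $48327.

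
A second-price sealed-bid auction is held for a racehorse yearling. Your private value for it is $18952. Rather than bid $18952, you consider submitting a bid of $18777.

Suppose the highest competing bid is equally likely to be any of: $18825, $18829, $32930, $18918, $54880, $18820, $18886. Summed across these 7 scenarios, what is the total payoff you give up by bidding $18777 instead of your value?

The deviation costs you only when the competing bid falls strictly between $18777 and $18952; elsewhere both bids give the same outcome.
$18825: truthful payoff $127, deviation payoff $0 → loss $127.
$18829: truthful payoff $123, deviation payoff $0 → loss $123.
$32930: outcomes coincide → loss $0.
$18918: truthful payoff $34, deviation payoff $0 → loss $34.
$54880: outcomes coincide → loss $0.
$18820: truthful payoff $132, deviation payoff $0 → loss $132.
$18886: truthful payoff $66, deviation payoff $0 → loss $66.
Total loss = $127 + $123 + $34 + $132 + $66 = $482.

$482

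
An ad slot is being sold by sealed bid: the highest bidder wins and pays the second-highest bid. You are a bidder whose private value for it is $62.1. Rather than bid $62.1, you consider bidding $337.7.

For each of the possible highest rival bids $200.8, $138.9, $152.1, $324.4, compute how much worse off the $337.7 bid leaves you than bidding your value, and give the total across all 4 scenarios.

The deviation costs you only when the competing bid falls strictly between $62.1 and $337.7; elsewhere both bids give the same outcome.
$200.8: truthful payoff $0, deviation payoff −$138.7 → loss $138.7.
$138.9: truthful payoff $0, deviation payoff −$76.8 → loss $76.8.
$152.1: truthful payoff $0, deviation payoff −$90 → loss $90.
$324.4: truthful payoff $0, deviation payoff −$262.3 → loss $262.3.
Total loss = $138.7 + $76.8 + $90 + $262.3 = $567.8.
In a second-price auction your bid sets only whether you win, not what you pay, so bidding your true value is weakly dominant.

$567.8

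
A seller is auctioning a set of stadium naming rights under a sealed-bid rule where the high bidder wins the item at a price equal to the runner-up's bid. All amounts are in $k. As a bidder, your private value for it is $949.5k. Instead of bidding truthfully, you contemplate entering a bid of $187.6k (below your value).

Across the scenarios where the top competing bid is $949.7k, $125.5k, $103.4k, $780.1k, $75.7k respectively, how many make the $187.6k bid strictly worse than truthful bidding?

1

The deviation hurts exactly when the highest competing bid lies strictly between $187.6k and $949.5k — underbidding then forfeits a profitable win.
$949.7k: above both → same outcome either way.
$125.5k: below both → same outcome either way.
$103.4k: below both → same outcome either way.
$780.1k: inside the interval → strictly worse (loss $169.4k).
$75.7k: below both → same outcome either way.
Count: 1.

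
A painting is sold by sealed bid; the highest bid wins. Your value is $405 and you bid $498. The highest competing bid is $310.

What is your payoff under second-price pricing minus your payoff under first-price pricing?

You have the highest bid, so you win under either rule.
Second-price: pay $310 → payoff $95.
First-price: pay your own bid $498 → payoff −$93.
Difference = $95 − (−$93) = $188.

$188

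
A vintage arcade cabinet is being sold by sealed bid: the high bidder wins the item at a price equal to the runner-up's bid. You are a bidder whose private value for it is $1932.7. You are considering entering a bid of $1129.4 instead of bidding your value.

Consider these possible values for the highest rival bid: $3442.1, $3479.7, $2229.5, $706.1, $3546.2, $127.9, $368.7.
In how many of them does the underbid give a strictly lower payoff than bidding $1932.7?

The deviation hurts exactly when the highest competing bid lies strictly between $1129.4 and $1932.7 — underbidding then forfeits a profitable win.
$3442.1: above both → same outcome either way.
$3479.7: above both → same outcome either way.
$2229.5: above both → same outcome either way.
$706.1: below both → same outcome either way.
$3546.2: above both → same outcome either way.
$127.9: below both → same outcome either way.
$368.7: below both → same outcome either way.
Count: 0.

0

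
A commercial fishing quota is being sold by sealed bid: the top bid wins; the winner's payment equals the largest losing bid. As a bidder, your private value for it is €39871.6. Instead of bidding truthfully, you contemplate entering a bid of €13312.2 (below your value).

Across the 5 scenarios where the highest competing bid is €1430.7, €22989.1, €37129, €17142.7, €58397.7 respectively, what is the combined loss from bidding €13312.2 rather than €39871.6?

The deviation costs you only when the competing bid falls strictly between €13312.2 and €39871.6; elsewhere both bids give the same outcome.
€1430.7: outcomes coincide → loss €0.
€22989.1: truthful payoff €16882.5, deviation payoff €0 → loss €16882.5.
€37129: truthful payoff €2742.6, deviation payoff €0 → loss €2742.6.
€17142.7: truthful payoff €22728.9, deviation payoff €0 → loss €22728.9.
€58397.7: outcomes coincide → loss €0.
Total loss = €16882.5 + €2742.6 + €22728.9 = €42354.

€42354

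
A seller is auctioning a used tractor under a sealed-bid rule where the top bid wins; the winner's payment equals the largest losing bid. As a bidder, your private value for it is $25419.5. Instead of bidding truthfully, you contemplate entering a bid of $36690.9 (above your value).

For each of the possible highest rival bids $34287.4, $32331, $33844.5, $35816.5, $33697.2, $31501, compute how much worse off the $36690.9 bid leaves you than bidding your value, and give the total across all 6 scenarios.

The deviation costs you only when the competing bid falls strictly between $25419.5 and $36690.9; elsewhere both bids give the same outcome.
$34287.4: truthful payoff $0, deviation payoff −$8867.9 → loss $8867.9.
$32331: truthful payoff $0, deviation payoff −$6911.5 → loss $6911.5.
$33844.5: truthful payoff $0, deviation payoff −$8425 → loss $8425.
$35816.5: truthful payoff $0, deviation payoff −$10397 → loss $10397.
$33697.2: truthful payoff $0, deviation payoff −$8277.7 → loss $8277.7.
$31501: truthful payoff $0, deviation payoff −$6081.5 → loss $6081.5.
Total loss = $8867.9 + $6911.5 + $8425 + $10397 + $8277.7 + $6081.5 = $48960.6.

$48960.6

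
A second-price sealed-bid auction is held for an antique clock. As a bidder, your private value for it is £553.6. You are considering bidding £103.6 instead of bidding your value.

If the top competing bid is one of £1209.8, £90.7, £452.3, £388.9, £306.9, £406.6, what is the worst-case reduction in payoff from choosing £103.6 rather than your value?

£246.7

£1209.8: same outcome either way → loss £0.
£90.7: same outcome either way → loss £0.
£452.3: truthful gives £101.3, deviation gives £0 → loss £101.3.
£388.9: truthful gives £164.7, deviation gives £0 → loss £164.7.
£306.9: truthful gives £246.7, deviation gives £0 → loss £246.7.
£406.6: truthful gives £147, deviation gives £0 → loss £147.
Maximum loss: £246.7.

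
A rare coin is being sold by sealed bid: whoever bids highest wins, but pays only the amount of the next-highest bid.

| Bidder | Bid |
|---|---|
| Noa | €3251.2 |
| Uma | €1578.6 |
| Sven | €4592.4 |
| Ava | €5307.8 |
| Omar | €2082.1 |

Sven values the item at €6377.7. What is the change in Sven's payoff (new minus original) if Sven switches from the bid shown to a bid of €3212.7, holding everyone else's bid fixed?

The highest bid among the other bidders is €5307.8; Sven's bid doesn't change that.
Original bid €4592.4: Sven is not highest (top rival bid is €5307.8); payoff €0.
Alternative bid €3212.7: Sven is not highest (top rival bid is €5307.8); payoff €0.
Change in payoff = €0 − (€0) = €0.

€0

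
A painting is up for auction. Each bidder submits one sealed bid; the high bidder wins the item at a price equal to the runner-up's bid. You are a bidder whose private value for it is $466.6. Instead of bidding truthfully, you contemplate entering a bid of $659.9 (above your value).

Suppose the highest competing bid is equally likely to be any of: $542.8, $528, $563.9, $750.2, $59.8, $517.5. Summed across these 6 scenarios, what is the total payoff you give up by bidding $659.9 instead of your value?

The deviation costs you only when the competing bid falls strictly between $466.6 and $659.9; elsewhere both bids give the same outcome.
$542.8: truthful payoff $0, deviation payoff −$76.2 → loss $76.2.
$528: truthful payoff $0, deviation payoff −$61.4 → loss $61.4.
$563.9: truthful payoff $0, deviation payoff −$97.3 → loss $97.3.
$750.2: outcomes coincide → loss $0.
$59.8: outcomes coincide → loss $0.
$517.5: truthful payoff $0, deviation payoff −$50.9 → loss $50.9.
Total loss = $76.2 + $61.4 + $97.3 + $50.9 = $285.8.
In a second-price auction your bid sets only whether you win, not what you pay, so bidding your true value is weakly dominant.

$285.8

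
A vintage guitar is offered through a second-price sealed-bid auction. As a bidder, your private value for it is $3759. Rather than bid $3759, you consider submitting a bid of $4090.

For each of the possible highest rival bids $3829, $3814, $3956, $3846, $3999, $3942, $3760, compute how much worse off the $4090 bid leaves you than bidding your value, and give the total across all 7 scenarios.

$833

The deviation costs you only when the competing bid falls strictly between $3759 and $4090; elsewhere both bids give the same outcome.
$3829: truthful payoff $0, deviation payoff −$70 → loss $70.
$3814: truthful payoff $0, deviation payoff −$55 → loss $55.
$3956: truthful payoff $0, deviation payoff −$197 → loss $197.
$3846: truthful payoff $0, deviation payoff −$87 → loss $87.
$3999: truthful payoff $0, deviation payoff −$240 → loss $240.
$3942: truthful payoff $0, deviation payoff −$183 → loss $183.
$3760: truthful payoff $0, deviation payoff −$1 → loss $1.
Total loss = $70 + $55 + $197 + $87 + $240 + $183 + $1 = $833.
In a second-price auction your bid sets only whether you win, not what you pay, so bidding your true value is weakly dominant.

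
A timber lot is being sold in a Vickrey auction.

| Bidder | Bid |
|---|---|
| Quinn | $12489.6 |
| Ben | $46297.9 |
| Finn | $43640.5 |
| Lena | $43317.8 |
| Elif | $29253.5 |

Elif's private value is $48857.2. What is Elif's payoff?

$0

Highest bid: Ben at $46297.9, so Ben wins.
Second-highest bid: Finn at $43640.5 — that is the price the winner pays.
Elif did not win, so Elif pays nothing and receives nothing: payoff $0.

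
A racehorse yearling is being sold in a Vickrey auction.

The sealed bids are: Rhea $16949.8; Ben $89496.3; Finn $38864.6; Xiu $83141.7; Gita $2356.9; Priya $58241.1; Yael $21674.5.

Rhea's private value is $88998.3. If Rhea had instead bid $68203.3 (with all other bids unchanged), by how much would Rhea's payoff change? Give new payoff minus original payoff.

$0

The highest bid among the other bidders is $89496.3; Rhea's bid doesn't change that.
Original bid $16949.8: Rhea is not highest (top rival bid is $89496.3); payoff $0.
Alternative bid $68203.3: Rhea is not highest (top rival bid is $89496.3); payoff $0.
Change in payoff = $0 − ($0) = $0.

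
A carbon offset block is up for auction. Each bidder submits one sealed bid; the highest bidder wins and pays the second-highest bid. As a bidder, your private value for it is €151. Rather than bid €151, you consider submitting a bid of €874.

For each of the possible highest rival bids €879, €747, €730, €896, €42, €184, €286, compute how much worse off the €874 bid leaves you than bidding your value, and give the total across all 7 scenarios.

€1343

The deviation costs you only when the competing bid falls strictly between €151 and €874; elsewhere both bids give the same outcome.
€879: outcomes coincide → loss €0.
€747: truthful payoff €0, deviation payoff −€596 → loss €596.
€730: truthful payoff €0, deviation payoff −€579 → loss €579.
€896: outcomes coincide → loss €0.
€42: outcomes coincide → loss €0.
€184: truthful payoff €0, deviation payoff −€33 → loss €33.
€286: truthful payoff €0, deviation payoff −€135 → loss €135.
Total loss = €596 + €579 + €33 + €135 = €1343.
Truthful bidding weakly dominates here: raising your bid can only win items priced above your value, and lowering it can only forfeit items priced below.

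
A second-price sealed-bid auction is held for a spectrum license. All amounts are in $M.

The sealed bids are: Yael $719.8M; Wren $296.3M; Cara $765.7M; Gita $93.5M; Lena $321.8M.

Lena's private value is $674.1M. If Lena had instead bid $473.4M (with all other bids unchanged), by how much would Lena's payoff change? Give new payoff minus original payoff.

$0M

The highest bid among the other bidders is $765.7M; Lena's bid doesn't change that.
Original bid $321.8M: Lena is not highest (top rival bid is $765.7M); payoff $0M.
Alternative bid $473.4M: Lena is not highest (top rival bid is $765.7M); payoff $0M.
Change in payoff = $0M − ($0M) = $0M.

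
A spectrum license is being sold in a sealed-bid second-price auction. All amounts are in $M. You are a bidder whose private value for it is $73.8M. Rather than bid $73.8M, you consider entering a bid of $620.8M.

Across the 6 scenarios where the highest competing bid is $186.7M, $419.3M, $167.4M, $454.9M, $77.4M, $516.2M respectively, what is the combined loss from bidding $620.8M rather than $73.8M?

$1379.1M

The deviation costs you only when the competing bid falls strictly between $73.8M and $620.8M; elsewhere both bids give the same outcome.
$186.7M: truthful payoff $0M, deviation payoff −$112.9M → loss $112.9M.
$419.3M: truthful payoff $0M, deviation payoff −$345.5M → loss $345.5M.
$167.4M: truthful payoff $0M, deviation payoff −$93.6M → loss $93.6M.
$454.9M: truthful payoff $0M, deviation payoff −$381.1M → loss $381.1M.
$77.4M: truthful payoff $0M, deviation payoff −$3.6M → loss $3.6M.
$516.2M: truthful payoff $0M, deviation payoff −$442.4M → loss $442.4M.
Total loss = $112.9M + $345.5M + $93.6M + $381.1M + $3.6M + $442.4M = $1379.1M.
In a second-price auction your bid sets only whether you win, not what you pay, so bidding your true value is weakly dominant.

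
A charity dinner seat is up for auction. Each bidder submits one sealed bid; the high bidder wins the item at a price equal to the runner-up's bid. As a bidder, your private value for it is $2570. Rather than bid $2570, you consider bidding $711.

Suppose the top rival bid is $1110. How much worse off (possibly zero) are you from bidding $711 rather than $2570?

$1460

Bidding your value $2570: you win (since $2570 > $1110) and pay $1110. Payoff $1460.
Bidding $711: you lose. Payoff $0.
The competing bid $1110 lies between your shaded bid and your value, so underbidding forfeits an item you could have won at a profitable price.
Loss from deviating = $1460 − ($0) = $1460.
Truthful bidding weakly dominates here: raising your bid can only win items priced above your value, and lowering it can only forfeit items priced below.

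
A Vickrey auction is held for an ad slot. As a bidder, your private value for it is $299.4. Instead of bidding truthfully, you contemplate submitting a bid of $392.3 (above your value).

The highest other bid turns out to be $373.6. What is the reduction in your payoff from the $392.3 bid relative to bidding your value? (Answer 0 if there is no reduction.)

Bidding your value $299.4: you lose (since $299.4 < $373.6). Payoff $0.
Bidding $392.3: you win and pay $373.6. Payoff $299.4 − $373.6 = −$74.2.
The competing bid $373.6 lies between your value and your inflated bid, so overbidding wins an item priced above your value.
Loss from deviating = $0 − (−$74.2) = $74.2.

$74.2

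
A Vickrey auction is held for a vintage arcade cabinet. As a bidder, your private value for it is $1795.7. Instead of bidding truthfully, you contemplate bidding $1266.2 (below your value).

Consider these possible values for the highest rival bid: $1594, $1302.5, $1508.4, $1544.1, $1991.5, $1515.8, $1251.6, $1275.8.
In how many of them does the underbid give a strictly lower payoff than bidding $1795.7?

The deviation hurts exactly when the highest competing bid lies strictly between $1266.2 and $1795.7 — underbidding then forfeits a profitable win.
$1594: inside the interval → strictly worse (loss $201.7).
$1302.5: inside the interval → strictly worse (loss $493.2).
$1508.4: inside the interval → strictly worse (loss $287.3).
$1544.1: inside the interval → strictly worse (loss $251.6).
$1991.5: above both → same outcome either way.
$1515.8: inside the interval → strictly worse (loss $279.9).
$1251.6: below both → same outcome either way.
$1275.8: inside the interval → strictly worse (loss $519.9).
Count: 6.

6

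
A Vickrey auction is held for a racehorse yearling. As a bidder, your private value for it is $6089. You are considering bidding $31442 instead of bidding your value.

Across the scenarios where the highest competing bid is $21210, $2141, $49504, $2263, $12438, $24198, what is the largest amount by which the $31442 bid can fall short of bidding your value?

$18109

$21210: truthful gives $0, deviation gives −$15121 → loss $15121.
$2141: same outcome either way → loss $0.
$49504: same outcome either way → loss $0.
$2263: same outcome either way → loss $0.
$12438: truthful gives $0, deviation gives −$6349 → loss $6349.
$24198: truthful gives $0, deviation gives −$18109 → loss $18109.
Maximum loss: $18109.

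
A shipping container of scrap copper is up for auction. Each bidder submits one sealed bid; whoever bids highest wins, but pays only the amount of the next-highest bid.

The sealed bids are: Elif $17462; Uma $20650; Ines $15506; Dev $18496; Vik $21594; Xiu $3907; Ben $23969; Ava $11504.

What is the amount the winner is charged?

$21594

Highest bid: Ben at $23969, so Ben wins.
Second-highest bid: Vik at $21594 — that is the price the winner pays.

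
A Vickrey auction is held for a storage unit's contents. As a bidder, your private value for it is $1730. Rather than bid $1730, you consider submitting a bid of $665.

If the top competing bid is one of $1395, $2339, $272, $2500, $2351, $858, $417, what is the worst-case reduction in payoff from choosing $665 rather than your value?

$872

$1395: truthful gives $335, deviation gives $0 → loss $335.
$2339: same outcome either way → loss $0.
$272: same outcome either way → loss $0.
$2500: same outcome either way → loss $0.
$2351: same outcome either way → loss $0.
$858: truthful gives $872, deviation gives $0 → loss $872.
$417: same outcome either way → loss $0.
Maximum loss: $872.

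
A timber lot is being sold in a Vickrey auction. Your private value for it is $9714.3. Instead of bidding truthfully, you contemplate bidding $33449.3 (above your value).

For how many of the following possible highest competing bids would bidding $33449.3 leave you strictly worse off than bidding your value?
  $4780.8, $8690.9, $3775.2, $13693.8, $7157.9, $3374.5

The deviation hurts exactly when the highest competing bid lies strictly between $9714.3 and $33449.3 — overbidding then wins at a price above your value.
$4780.8: below both → same outcome either way.
$8690.9: below both → same outcome either way.
$3775.2: below both → same outcome either way.
$13693.8: inside the interval → strictly worse (loss $3979.5).
$7157.9: below both → same outcome either way.
$3374.5: below both → same outcome either way.
Count: 1.

1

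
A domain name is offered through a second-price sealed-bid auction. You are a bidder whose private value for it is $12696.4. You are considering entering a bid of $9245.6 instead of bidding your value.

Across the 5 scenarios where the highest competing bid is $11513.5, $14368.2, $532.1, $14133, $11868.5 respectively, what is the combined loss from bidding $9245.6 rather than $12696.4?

The deviation costs you only when the competing bid falls strictly between $9245.6 and $12696.4; elsewhere both bids give the same outcome.
$11513.5: truthful payoff $1182.9, deviation payoff $0 → loss $1182.9.
$14368.2: outcomes coincide → loss $0.
$532.1: outcomes coincide → loss $0.
$14133: outcomes coincide → loss $0.
$11868.5: truthful payoff $827.9, deviation payoff $0 → loss $827.9.
Total loss = $1182.9 + $827.9 = $2010.8.
Truthful bidding weakly dominates here: raising your bid can only win items priced above your value, and lowering it can only forfeit items priced below.

$2010.8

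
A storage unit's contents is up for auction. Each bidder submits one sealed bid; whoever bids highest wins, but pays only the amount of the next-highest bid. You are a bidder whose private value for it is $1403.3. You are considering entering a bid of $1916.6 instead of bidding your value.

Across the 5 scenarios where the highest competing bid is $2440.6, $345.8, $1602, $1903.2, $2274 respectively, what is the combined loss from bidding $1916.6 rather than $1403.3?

$698.6

The deviation costs you only when the competing bid falls strictly between $1403.3 and $1916.6; elsewhere both bids give the same outcome.
$2440.6: outcomes coincide → loss $0.
$345.8: outcomes coincide → loss $0.
$1602: truthful payoff $0, deviation payoff −$198.7 → loss $198.7.
$1903.2: truthful payoff $0, deviation payoff −$499.9 → loss $499.9.
$2274: outcomes coincide → loss $0.
Total loss = $198.7 + $499.9 = $698.6.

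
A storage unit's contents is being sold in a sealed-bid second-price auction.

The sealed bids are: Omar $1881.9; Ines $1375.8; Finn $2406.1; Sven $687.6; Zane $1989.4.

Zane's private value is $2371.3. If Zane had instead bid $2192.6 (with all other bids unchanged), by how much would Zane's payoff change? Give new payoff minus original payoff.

The highest bid among the other bidders is $2406.1; Zane's bid doesn't change that.
Original bid $1989.4: Zane is not highest (top rival bid is $2406.1); payoff $0.
Alternative bid $2192.6: Zane is not highest (top rival bid is $2406.1); payoff $0.
Change in payoff = $0 − ($0) = $0.

$0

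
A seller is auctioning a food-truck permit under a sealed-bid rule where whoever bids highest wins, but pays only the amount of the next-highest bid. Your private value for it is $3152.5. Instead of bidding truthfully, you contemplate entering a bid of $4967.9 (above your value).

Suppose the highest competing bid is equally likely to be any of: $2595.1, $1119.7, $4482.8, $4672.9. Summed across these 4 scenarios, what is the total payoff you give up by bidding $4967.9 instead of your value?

The deviation costs you only when the competing bid falls strictly between $3152.5 and $4967.9; elsewhere both bids give the same outcome.
$2595.1: outcomes coincide → loss $0.
$1119.7: outcomes coincide → loss $0.
$4482.8: truthful payoff $0, deviation payoff −$1330.3 → loss $1330.3.
$4672.9: truthful payoff $0, deviation payoff −$1520.4 → loss $1520.4.
Total loss = $1330.3 + $1520.4 = $2850.7.
In a second-price auction your bid sets only whether you win, not what you pay, so bidding your true value is weakly dominant.

$2850.7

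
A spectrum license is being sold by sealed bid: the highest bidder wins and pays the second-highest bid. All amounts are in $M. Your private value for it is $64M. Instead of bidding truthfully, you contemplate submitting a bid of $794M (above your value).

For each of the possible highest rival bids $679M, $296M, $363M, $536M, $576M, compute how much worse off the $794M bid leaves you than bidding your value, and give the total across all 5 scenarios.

The deviation costs you only when the competing bid falls strictly between $64M and $794M; elsewhere both bids give the same outcome.
$679M: truthful payoff $0M, deviation payoff −$615M → loss $615M.
$296M: truthful payoff $0M, deviation payoff −$232M → loss $232M.
$363M: truthful payoff $0M, deviation payoff −$299M → loss $299M.
$536M: truthful payoff $0M, deviation payoff −$472M → loss $472M.
$576M: truthful payoff $0M, deviation payoff −$512M → loss $512M.
Total loss = $615M + $232M + $299M + $472M + $512M = $2130M.

$2130M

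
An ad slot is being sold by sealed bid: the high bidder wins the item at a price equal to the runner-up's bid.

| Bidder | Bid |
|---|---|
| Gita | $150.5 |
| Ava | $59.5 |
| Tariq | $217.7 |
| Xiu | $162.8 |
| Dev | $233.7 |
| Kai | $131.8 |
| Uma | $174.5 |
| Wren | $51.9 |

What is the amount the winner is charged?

$217.7

Highest bid: Dev at $233.7, so Dev wins.
Second-highest bid: Tariq at $217.7 — that is the price the winner pays.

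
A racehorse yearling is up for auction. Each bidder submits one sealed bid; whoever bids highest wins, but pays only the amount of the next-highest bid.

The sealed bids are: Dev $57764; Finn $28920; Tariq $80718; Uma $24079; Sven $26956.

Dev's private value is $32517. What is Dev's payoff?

Highest bid: Tariq at $80718, so Tariq wins.
Second-highest bid: Dev at $57764 — that is the price the winner pays.
Dev did not win, so Dev pays nothing and receives nothing: payoff $0.

$0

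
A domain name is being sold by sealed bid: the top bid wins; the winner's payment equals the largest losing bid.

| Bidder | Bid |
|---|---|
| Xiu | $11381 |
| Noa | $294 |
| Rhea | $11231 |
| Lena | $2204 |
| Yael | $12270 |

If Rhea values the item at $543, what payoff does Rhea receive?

$0

Highest bid: Yael at $12270, so Yael wins.
Second-highest bid: Xiu at $11381 — that is the price the winner pays.
Rhea did not win, so Rhea pays nothing and receives nothing: payoff $0.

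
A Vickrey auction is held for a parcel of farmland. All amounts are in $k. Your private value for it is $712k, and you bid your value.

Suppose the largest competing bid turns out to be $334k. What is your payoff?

Your bid $712k exceeds the highest competing bid $334k, so you win.
In a second-price auction the winner pays the second-highest bid, $334k.
Payoff = value − price = $712k − $334k = $378k.

$378k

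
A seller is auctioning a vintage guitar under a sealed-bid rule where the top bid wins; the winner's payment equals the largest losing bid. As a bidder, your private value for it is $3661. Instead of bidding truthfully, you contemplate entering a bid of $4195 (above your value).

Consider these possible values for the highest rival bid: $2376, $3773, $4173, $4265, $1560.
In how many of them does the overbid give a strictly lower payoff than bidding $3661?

The deviation hurts exactly when the highest competing bid lies strictly between $3661 and $4195 — overbidding then wins at a price above your value.
$2376: below both → same outcome either way.
$3773: inside the interval → strictly worse (loss $112).
$4173: inside the interval → strictly worse (loss $512).
$4265: above both → same outcome either way.
$1560: below both → same outcome either way.
Count: 2.

2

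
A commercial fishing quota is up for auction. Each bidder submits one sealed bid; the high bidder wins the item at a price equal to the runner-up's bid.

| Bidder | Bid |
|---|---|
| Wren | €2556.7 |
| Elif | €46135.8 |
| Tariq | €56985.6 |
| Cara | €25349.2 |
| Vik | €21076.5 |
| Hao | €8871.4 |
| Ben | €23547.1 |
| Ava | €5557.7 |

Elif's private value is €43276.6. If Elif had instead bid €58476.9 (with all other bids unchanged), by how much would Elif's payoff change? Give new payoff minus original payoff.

The highest bid among the other bidders is €56985.6; Elif's bid doesn't change that.
Original bid €46135.8: Elif is not highest (top rival bid is €56985.6); payoff €0.
Alternative bid €58476.9: Elif is highest, pays the top rival bid €56985.6; payoff €43276.6 − €56985.6 = −€13709.
Change in payoff = −€13709 − (€0) = −€13709.

−€13709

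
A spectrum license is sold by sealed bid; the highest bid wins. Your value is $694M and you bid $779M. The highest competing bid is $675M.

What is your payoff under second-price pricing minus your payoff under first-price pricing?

$104M

You have the highest bid, so you win under either rule.
Second-price: pay $675M → payoff $19M.
First-price: pay your own bid $779M → payoff −$85M.
Difference = $19M − (−$85M) = $104M.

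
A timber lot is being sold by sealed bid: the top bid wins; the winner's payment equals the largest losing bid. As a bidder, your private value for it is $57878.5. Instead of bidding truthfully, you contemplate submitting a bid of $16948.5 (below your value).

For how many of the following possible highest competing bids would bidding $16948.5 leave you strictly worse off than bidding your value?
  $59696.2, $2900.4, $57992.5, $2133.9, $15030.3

0

The deviation hurts exactly when the highest competing bid lies strictly between $16948.5 and $57878.5 — underbidding then forfeits a profitable win.
$59696.2: above both → same outcome either way.
$2900.4: below both → same outcome either way.
$57992.5: above both → same outcome either way.
$2133.9: below both → same outcome either way.
$15030.3: below both → same outcome either way.
Count: 0.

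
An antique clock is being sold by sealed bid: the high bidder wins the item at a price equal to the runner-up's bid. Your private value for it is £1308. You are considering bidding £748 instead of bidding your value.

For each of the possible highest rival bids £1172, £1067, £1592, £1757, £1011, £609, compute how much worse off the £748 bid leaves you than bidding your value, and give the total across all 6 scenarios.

The deviation costs you only when the competing bid falls strictly between £748 and £1308; elsewhere both bids give the same outcome.
£1172: truthful payoff £136, deviation payoff £0 → loss £136.
£1067: truthful payoff £241, deviation payoff £0 → loss £241.
£1592: outcomes coincide → loss £0.
£1757: outcomes coincide → loss £0.
£1011: truthful payoff £297, deviation payoff £0 → loss £297.
£609: outcomes coincide → loss £0.
Total loss = £136 + £241 + £297 = £674.
In a second-price auction your bid sets only whether you win, not what you pay, so bidding your true value is weakly dominant.

£674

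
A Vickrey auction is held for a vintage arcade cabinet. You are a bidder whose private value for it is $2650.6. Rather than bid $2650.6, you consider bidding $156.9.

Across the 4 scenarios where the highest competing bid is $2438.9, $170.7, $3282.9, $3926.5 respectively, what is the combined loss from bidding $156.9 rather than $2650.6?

The deviation costs you only when the competing bid falls strictly between $156.9 and $2650.6; elsewhere both bids give the same outcome.
$2438.9: truthful payoff $211.7, deviation payoff $0 → loss $211.7.
$170.7: truthful payoff $2479.9, deviation payoff $0 → loss $2479.9.
$3282.9: outcomes coincide → loss $0.
$3926.5: outcomes coincide → loss $0.
Total loss = $211.7 + $2479.9 = $2691.6.
Because the price is fixed by the runner-up's bid, deviating from your value can only change a good outcome into a bad one — never the reverse.

$2691.6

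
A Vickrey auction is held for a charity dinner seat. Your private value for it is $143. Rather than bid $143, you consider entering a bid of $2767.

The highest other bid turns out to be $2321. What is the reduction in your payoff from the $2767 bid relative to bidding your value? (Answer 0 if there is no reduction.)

Bidding your value $143: you lose (since $143 < $2321). Payoff $0.
Bidding $2767: you win and pay $2321. Payoff $143 − $2321 = −$2178.
The competing bid $2321 lies between your value and your inflated bid, so overbidding wins an item priced above your value.
Loss from deviating = $0 − (−$2178) = $2178.
Because the price is fixed by the runner-up's bid, deviating from your value can only change a good outcome into a bad one — never the reverse.

$2178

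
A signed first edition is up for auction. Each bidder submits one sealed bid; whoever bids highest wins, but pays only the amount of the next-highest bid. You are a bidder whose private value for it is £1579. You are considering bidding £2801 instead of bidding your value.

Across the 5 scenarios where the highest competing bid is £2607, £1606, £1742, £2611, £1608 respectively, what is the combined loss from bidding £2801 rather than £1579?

The deviation costs you only when the competing bid falls strictly between £1579 and £2801; elsewhere both bids give the same outcome.
£2607: truthful payoff £0, deviation payoff −£1028 → loss £1028.
£1606: truthful payoff £0, deviation payoff −£27 → loss £27.
£1742: truthful payoff £0, deviation payoff −£163 → loss £163.
£2611: truthful payoff £0, deviation payoff −£1032 → loss £1032.
£1608: truthful payoff £0, deviation payoff −£29 → loss £29.
Total loss = £1028 + £27 + £163 + £1032 + £29 = £2279.

£2279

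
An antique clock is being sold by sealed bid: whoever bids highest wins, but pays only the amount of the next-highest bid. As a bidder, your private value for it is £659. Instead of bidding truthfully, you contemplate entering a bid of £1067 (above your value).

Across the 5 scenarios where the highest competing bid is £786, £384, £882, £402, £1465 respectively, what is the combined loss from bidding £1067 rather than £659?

£350

The deviation costs you only when the competing bid falls strictly between £659 and £1067; elsewhere both bids give the same outcome.
£786: truthful payoff £0, deviation payoff −£127 → loss £127.
£384: outcomes coincide → loss £0.
£882: truthful payoff £0, deviation payoff −£223 → loss £223.
£402: outcomes coincide → loss £0.
£1465: outcomes coincide → loss £0.
Total loss = £127 + £223 = £350.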